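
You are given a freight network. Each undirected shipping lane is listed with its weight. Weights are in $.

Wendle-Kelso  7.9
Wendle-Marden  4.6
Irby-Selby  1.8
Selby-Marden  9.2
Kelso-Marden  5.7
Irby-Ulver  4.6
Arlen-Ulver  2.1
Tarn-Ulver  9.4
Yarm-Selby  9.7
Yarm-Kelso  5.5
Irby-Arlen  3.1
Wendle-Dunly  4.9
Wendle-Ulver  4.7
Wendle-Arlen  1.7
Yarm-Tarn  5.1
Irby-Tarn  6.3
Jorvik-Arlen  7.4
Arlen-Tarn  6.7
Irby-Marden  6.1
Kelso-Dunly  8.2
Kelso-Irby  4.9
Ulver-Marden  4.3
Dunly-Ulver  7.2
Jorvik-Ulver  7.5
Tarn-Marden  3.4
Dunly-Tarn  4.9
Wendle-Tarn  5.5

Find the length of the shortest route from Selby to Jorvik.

$12.3

Candidate routes:
Selby–Irby–Arlen–Jorvik: 1.8+3.1+7.4 = 12.3
Selby–Irby–Ulver–Jorvik: 1.8+4.6+7.5 = 13.9
Cheapest is Selby–Irby–Arlen–Jorvik at $12.3.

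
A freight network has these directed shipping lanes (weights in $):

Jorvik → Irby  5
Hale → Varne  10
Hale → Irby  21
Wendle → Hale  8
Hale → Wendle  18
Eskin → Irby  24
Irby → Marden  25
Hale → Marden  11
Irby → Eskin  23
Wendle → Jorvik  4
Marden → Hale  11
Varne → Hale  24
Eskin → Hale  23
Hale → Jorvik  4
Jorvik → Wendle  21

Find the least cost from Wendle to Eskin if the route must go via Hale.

Best Wendle to Hale: Wendle → Hale costing 8
Best Hale to Eskin: Hale → Jorvik → Irby → Eskin costing 32
Total via Hale: 8 + 32 = $40.

$40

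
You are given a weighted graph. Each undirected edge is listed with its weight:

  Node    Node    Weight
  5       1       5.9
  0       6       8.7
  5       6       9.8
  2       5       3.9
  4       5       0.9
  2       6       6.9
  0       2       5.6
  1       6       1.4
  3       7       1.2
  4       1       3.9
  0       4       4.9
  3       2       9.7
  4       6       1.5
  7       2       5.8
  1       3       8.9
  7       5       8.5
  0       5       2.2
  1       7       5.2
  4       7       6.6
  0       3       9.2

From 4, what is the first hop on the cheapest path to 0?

5

Enumerating some paths:
4–5–0: 0.9+2.2 = 3.1
4–0: 4.9 = 4.9
Cheapest is 4–5–0 at 3.1.
So from 4 the first move is to 5.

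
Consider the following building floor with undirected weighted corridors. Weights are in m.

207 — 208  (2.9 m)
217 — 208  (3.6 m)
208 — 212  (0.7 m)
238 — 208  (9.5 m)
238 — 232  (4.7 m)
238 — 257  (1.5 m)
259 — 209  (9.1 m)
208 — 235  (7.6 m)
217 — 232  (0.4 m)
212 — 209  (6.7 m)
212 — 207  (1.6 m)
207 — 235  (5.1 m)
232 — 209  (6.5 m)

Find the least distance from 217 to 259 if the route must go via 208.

Shortest 217→208: 217–208 = 3.6
Best 208 to 259: 208–212–209–259 costing 16.5
Total via 208: 3.6 + 16.5 = 20.1 m.

20.1 m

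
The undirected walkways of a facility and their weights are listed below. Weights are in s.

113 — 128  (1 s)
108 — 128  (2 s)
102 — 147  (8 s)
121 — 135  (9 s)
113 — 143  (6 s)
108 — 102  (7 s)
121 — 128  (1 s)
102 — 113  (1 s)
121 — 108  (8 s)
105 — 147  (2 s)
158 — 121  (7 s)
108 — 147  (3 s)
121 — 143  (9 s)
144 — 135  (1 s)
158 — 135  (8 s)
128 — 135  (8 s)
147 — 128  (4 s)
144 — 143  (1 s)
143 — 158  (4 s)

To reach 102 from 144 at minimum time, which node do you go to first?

Candidate routes:
144 → 143 → 113 → 102: 1+6+1 = 8
144 → 135 → 128 → 113 → 102: 1+8+1+1 = 11
The minimum is 8 s via 144 → 143 → 113 → 102.
So from 144 the first move is to 143.

143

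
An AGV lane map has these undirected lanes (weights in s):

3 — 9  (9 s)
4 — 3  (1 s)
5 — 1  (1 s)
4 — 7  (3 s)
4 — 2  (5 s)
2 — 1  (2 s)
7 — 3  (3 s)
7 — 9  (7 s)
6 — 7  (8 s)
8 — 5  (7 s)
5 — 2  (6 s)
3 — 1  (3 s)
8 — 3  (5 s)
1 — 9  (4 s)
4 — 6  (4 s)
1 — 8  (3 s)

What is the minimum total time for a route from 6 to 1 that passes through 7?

13 s

Shortest 6→7: 6–4–7 = 7
Shortest 7→1: 7–3–1 = 6
Total via 7: 7 + 6 = 13 s.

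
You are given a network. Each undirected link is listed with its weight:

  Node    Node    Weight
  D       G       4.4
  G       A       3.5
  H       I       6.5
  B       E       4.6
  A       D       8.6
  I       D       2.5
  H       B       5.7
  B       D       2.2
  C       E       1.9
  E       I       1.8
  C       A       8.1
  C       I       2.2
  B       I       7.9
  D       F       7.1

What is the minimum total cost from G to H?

Settle nodes by increasing distance from G:
G: 0
A: 3.5  (via G)
D: 4.4  (via G)
B: 6.6  (via D)
I: 6.9  (via D)
E: 8.7  (via I)
C: 9.1  (via I)
F: 11.5  (via D)
H: 12.3  (via B)
Shortest route: G–D–B–H = 12.3.

12.3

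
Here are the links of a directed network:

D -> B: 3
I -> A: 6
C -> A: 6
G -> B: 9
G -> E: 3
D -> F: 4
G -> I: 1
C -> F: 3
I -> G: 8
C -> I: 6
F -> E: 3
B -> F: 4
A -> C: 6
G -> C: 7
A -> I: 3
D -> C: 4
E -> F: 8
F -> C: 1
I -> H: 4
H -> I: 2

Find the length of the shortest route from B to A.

Running Dijkstra from B:
B: 0
F: 4  (via B)
C: 5  (via F)
E: 7  (via F)
A: 11  (via C)
Shortest route: B → F → C → A = 11.

11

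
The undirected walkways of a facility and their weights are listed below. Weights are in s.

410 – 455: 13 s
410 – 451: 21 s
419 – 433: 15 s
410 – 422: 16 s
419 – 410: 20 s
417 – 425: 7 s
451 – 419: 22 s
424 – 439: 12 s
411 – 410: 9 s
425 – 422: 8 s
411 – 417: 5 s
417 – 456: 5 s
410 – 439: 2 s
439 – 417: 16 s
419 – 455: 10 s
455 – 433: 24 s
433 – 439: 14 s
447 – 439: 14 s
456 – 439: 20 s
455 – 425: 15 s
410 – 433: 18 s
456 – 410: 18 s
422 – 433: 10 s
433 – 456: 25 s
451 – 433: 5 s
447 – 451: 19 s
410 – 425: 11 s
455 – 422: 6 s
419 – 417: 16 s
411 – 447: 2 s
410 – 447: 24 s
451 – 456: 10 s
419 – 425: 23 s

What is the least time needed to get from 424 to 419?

Candidate routes:
424–439–410–455–419: 12+2+13+10 = 37
424–439–410–419: 12+2+20 = 34
The minimum is 34 s via 424–439–410–419.

34 s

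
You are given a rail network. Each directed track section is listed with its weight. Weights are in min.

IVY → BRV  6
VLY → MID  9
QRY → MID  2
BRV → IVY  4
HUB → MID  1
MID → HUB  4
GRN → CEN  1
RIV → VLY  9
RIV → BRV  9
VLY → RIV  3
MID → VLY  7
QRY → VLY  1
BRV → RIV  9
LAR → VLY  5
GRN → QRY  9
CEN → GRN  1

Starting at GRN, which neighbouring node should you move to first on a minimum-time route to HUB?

QRY

Enumerating some paths:
GRN → QRY → MID → HUB: 9+2+4 = 15
GRN → QRY → VLY → MID → HUB: 9+1+9+4 = 23
Cheapest is GRN → QRY → MID → HUB at 15 min.
So from GRN the first move is to QRY.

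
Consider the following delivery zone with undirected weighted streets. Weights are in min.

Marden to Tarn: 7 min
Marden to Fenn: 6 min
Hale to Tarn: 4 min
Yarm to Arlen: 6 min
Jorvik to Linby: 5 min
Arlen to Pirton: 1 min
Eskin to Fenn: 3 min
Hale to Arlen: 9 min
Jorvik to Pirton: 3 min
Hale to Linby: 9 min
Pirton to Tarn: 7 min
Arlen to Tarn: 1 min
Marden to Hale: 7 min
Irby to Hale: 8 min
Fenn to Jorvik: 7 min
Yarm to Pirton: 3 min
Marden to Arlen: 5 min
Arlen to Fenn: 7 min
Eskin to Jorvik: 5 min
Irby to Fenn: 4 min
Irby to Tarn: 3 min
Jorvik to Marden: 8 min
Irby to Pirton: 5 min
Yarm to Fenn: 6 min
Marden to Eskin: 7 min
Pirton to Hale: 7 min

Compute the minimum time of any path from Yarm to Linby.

11 min

Compare a few routes:
Yarm - Pirton - Arlen - Tarn - Hale - Linby: 3+1+1+4+9 = 18
Yarm - Pirton - Jorvik - Linby: 3+3+5 = 11
Yarm - Arlen - Pirton - Jorvik - Linby: 6+1+3+5 = 15
Cheapest is Yarm - Pirton - Jorvik - Linby at 11 min.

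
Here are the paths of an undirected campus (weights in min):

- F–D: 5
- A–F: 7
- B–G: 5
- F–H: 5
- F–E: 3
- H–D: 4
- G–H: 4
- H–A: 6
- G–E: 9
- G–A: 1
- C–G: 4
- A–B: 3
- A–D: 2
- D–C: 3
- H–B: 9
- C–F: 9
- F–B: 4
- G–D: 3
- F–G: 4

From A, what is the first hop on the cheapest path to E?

G

Compare a few routes:
A → B → F → E: 3+4+3 = 10
A → G → F → E: 1+4+3 = 8
A → F → E: 7+3 = 10
The minimum is 8 min via A → G → F → E.
So from A the first move is to G.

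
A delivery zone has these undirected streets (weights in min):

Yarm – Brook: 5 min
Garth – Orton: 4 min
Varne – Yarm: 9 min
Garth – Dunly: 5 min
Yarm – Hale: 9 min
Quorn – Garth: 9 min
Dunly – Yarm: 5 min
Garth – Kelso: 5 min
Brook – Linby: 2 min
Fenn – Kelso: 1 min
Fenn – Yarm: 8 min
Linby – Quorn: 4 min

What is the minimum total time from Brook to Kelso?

14 min

Compare a few routes:
Brook–Linby–Quorn–Garth–Kelso: 2+4+9+5 = 20
Brook–Yarm–Fenn–Kelso: 5+8+1 = 14
The minimum is 14 min via Brook–Yarm–Fenn–Kelso.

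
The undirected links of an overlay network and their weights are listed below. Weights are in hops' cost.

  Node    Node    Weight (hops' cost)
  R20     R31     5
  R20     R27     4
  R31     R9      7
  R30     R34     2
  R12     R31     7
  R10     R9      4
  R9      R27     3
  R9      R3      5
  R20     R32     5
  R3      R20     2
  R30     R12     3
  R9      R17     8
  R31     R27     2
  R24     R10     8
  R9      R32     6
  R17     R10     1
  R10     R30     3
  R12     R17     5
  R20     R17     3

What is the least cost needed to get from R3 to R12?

10 hops' cost

Candidate routes:
R3 - R20 - R17 - R12: 2+3+5 = 10
R3 - R20 - R17 - R10 - R30 - R12: 2+3+1+3+3 = 12
R3 - R9 - R10 - R17 - R12: 5+4+1+5 = 15
R3 - R20 - R31 - R12: 2+5+7 = 14
The minimum is 10 hops' cost via R3 - R20 - R17 - R12.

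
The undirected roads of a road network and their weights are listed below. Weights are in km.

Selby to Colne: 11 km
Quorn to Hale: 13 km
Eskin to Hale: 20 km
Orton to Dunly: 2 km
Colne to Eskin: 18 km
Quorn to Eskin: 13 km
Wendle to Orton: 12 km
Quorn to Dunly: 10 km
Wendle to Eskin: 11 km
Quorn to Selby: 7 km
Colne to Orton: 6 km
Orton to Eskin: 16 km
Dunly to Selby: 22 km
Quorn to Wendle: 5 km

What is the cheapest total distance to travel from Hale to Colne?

Enumerating some paths:
Hale → Quorn → Wendle → Orton → Colne: 13+5+12+6 = 36
Hale → Quorn → Selby → Colne: 13+7+11 = 31
Cheapest is Hale → Quorn → Selby → Colne at 31 km.

31 km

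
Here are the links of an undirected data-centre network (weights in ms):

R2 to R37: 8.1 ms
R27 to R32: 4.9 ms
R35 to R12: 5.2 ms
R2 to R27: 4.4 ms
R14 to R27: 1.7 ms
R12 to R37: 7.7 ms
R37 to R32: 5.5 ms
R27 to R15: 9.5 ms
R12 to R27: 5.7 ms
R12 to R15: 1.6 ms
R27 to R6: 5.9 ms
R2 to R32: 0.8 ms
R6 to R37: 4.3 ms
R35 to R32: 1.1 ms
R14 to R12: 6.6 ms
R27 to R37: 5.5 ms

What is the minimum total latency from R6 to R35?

Enumerating some paths:
R6 - R37 - R32 - R35: 4.3+5.5+1.1 = 10.9
R6 - R37 - R2 - R32 - R35: 4.3+8.1+0.8+1.1 = 14.3
R6 - R27 - R2 - R32 - R35: 5.9+4.4+0.8+1.1 = 12.2
R6 - R27 - R32 - R35: 5.9+4.9+1.1 = 11.9
The minimum is 10.9 ms via R6 - R37 - R32 - R35.

10.9 ms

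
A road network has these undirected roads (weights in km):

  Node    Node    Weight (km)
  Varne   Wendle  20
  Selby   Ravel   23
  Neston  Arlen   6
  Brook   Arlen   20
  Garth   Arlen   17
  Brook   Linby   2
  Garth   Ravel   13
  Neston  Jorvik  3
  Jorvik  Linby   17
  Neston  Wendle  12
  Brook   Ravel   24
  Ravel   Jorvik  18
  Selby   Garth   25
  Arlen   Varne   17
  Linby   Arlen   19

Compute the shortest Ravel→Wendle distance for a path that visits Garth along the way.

48 km

Shortest Ravel→Garth: Ravel → Garth = 13
Shortest Garth→Wendle: Garth → Arlen → Neston → Wendle = 35
Total via Garth: 13 + 35 = 48 km.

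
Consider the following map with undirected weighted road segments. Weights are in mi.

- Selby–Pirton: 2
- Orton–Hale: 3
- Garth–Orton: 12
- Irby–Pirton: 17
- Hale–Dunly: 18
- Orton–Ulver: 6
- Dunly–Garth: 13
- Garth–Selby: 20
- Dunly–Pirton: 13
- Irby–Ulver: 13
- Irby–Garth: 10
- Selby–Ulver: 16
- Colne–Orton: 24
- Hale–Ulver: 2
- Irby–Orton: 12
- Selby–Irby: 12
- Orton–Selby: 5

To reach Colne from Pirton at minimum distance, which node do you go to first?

Compare a few routes:
Pirton–Selby–Orton–Colne: 2+5+24 = 31
Pirton–Selby–Ulver–Hale–Orton–Colne: 2+16+2+3+24 = 47
The minimum is 31 mi via Pirton–Selby–Orton–Colne.
So from Pirton the first move is to Selby.

Selby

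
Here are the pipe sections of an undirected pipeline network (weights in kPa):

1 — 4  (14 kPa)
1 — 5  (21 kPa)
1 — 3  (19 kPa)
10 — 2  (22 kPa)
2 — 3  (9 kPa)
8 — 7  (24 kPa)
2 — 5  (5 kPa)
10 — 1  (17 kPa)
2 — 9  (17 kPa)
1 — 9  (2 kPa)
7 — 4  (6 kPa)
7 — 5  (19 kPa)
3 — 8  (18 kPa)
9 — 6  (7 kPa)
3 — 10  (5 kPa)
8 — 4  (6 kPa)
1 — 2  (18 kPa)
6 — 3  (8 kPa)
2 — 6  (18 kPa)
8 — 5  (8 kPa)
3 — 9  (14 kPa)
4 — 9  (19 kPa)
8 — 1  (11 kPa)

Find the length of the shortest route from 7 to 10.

35 kPa

Shortest distances from 7:
7: 0
4: 6  (via 7)
8: 12  (via 4)
5: 19  (via 7)
1: 20  (via 4)
9: 22  (via 1)
2: 24  (via 5)
6: 29  (via 9)
3: 30  (via 8)
10: 35  (via 3)
Shortest route: 7 → 4 → 8 → 3 → 10 = 35 kPa.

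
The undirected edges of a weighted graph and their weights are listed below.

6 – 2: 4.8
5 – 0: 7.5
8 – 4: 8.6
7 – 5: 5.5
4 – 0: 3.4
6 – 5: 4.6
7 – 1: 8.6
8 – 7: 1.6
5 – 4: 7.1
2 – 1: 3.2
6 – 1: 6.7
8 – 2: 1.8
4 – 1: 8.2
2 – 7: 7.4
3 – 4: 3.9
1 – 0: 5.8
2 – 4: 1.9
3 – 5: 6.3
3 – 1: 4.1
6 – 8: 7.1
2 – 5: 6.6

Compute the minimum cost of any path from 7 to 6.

8.2

Shortest distances from 7:
7: 0
8: 1.6  (via 7)
2: 3.4  (via 8)
4: 5.3  (via 2)
5: 5.5  (via 7)
1: 6.6  (via 2)
6: 8.2  (via 2)
Shortest route: 7 → 8 → 2 → 6 = 8.2.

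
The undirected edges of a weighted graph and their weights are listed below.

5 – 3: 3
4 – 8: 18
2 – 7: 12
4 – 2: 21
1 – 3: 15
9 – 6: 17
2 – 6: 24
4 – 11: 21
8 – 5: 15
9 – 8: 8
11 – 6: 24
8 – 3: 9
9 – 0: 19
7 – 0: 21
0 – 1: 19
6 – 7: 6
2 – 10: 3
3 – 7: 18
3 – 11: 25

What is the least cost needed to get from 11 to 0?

Running Dijkstra from 11:
11: 0
4: 21  (via 11)
6: 24  (via 11)
3: 25  (via 11)
5: 28  (via 3)
7: 30  (via 6)
8: 34  (via 3)
1: 40  (via 3)
9: 41  (via 6)
2: 42  (via 4)
10: 45  (via 2)
0: 51  (via 7)
Shortest route: 11 → 6 → 7 → 0 = 51.

51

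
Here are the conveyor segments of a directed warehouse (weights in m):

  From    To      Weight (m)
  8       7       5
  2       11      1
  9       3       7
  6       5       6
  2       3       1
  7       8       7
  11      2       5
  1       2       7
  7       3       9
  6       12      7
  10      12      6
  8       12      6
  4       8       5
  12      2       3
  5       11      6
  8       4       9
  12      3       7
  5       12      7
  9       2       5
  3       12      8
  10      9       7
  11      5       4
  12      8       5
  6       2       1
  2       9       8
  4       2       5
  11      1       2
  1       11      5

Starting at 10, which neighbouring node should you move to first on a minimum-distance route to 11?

12

Compare a few routes:
10–9–2–11: 7+5+1 = 13
10–12–2–11: 6+3+1 = 10
The minimum is 10 m via 10–12–2–11.
So from 10 the first move is to 12.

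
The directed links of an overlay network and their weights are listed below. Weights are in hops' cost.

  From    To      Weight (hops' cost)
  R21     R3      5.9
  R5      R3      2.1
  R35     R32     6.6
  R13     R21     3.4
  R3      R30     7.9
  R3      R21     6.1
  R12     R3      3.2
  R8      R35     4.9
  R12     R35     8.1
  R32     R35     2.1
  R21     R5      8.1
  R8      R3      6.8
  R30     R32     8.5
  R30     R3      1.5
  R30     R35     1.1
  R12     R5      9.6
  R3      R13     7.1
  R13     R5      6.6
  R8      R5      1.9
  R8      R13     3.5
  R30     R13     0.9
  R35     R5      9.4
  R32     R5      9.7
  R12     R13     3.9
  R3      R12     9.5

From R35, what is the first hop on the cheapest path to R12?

R5

Candidate routes:
R35–R5–R3–R12: 9.4+2.1+9.5 = 21
R35–R32–R5–R3–R12: 6.6+9.7+2.1+9.5 = 27.9
Cheapest is R35–R5–R3–R12 at 21 hops' cost.
So from R35 the first move is to R5.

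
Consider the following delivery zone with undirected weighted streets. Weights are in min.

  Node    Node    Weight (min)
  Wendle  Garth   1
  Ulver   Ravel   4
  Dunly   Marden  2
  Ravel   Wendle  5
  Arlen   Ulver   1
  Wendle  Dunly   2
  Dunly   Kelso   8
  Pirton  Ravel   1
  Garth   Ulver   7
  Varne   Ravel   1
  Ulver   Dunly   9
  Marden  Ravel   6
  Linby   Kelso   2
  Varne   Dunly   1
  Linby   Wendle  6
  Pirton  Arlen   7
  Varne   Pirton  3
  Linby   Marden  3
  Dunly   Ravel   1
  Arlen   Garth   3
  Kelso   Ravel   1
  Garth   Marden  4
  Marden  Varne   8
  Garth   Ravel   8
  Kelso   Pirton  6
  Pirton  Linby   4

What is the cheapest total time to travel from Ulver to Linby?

7 min

Candidate routes:
Ulver → Ravel → Pirton → Linby: 4+1+4 = 9
Ulver → Ravel → Kelso → Linby: 4+1+2 = 7
Cheapest is Ulver → Ravel → Kelso → Linby at 7 min.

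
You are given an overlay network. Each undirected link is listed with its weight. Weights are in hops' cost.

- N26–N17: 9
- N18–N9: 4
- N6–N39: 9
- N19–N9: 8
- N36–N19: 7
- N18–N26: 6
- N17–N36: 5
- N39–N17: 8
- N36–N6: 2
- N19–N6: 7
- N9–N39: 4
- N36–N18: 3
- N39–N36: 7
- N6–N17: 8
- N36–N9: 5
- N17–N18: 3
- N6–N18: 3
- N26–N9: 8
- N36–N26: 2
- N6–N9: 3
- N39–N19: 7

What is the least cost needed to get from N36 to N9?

5 hops' cost

Running Dijkstra from N36:
N36: 0
N6: 2  (via N36)
N26: 2  (via N36)
N18: 3  (via N36)
N9: 5  (via N36)
Shortest route: N36 → N9 = 5 hops' cost.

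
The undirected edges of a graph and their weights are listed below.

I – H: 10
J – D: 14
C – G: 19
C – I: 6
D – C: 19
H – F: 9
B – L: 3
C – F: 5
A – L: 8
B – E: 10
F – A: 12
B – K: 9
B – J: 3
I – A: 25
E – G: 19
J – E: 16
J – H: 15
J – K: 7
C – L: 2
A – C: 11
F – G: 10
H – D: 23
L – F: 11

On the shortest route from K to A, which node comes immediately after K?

Compare a few routes:
K → J → B → L → A: 7+3+3+8 = 21
K → B → L → A: 9+3+8 = 20
K → J → B → L → C → A: 7+3+3+2+11 = 26
K → B → L → C → A: 9+3+2+11 = 25
The minimum is 20 via K → B → L → A.
So from K the first move is to B.

B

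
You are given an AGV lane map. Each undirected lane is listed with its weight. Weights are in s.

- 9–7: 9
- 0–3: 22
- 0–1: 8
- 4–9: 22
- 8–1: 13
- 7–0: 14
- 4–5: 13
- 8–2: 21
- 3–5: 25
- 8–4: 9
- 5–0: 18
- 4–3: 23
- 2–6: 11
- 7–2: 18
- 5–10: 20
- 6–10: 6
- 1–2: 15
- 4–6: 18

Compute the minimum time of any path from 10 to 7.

Shortest distances from 10:
10: 0
6: 6  (via 10)
2: 17  (via 6)
5: 20  (via 10)
4: 24  (via 6)
1: 32  (via 2)
8: 33  (via 4)
7: 35  (via 2)
Shortest route: 10 → 6 → 2 → 7 = 35 s.

35 s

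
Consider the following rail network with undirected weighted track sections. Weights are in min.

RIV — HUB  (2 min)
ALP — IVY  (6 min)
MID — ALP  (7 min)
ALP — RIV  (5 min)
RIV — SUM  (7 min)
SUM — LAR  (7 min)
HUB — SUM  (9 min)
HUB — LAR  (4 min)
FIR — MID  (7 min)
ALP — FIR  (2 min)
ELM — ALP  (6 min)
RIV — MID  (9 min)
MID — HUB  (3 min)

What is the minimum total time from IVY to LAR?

Compare a few routes:
IVY–ALP–RIV–HUB–LAR: 6+5+2+4 = 17
IVY–ALP–MID–HUB–LAR: 6+7+3+4 = 20
The minimum is 17 min via IVY–ALP–RIV–HUB–LAR.

17 min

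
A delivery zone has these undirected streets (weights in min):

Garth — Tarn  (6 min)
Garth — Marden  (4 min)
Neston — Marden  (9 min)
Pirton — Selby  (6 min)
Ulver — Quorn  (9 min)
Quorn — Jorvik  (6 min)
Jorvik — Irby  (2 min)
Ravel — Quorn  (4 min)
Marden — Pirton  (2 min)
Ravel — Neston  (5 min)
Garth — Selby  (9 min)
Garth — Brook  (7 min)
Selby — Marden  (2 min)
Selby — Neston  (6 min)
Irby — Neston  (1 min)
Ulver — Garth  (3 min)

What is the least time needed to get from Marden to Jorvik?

11 min

Compare a few routes:
Marden–Pirton–Selby–Neston–Irby–Jorvik: 2+6+6+1+2 = 17
Marden–Selby–Neston–Irby–Jorvik: 2+6+1+2 = 11
Marden–Neston–Irby–Jorvik: 9+1+2 = 12
Cheapest is Marden–Selby–Neston–Irby–Jorvik at 11 min.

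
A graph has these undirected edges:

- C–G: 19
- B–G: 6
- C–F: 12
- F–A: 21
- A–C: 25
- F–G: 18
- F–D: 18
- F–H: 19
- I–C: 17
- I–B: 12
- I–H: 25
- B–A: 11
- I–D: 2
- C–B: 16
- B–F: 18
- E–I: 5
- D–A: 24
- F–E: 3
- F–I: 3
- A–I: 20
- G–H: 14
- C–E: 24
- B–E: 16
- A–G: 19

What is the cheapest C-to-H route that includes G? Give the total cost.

33

Shortest C→G: C–G = 19
Best G to H: G–H costing 14
Total via G: 19 + 14 = 33.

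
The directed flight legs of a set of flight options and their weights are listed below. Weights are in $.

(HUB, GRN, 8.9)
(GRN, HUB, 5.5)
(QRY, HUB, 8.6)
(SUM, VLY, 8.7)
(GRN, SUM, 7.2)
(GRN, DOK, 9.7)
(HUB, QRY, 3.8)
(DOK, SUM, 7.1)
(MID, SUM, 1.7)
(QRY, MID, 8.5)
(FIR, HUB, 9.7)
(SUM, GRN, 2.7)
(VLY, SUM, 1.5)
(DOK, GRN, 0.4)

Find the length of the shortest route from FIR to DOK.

$28.3

Compare a few routes:
FIR - HUB - QRY - MID - SUM - GRN - DOK: 9.7+3.8+8.5+1.7+2.7+9.7 = 36.1
FIR - HUB - GRN - DOK: 9.7+8.9+9.7 = 28.3
The minimum is $28.3 via FIR - HUB - GRN - DOK.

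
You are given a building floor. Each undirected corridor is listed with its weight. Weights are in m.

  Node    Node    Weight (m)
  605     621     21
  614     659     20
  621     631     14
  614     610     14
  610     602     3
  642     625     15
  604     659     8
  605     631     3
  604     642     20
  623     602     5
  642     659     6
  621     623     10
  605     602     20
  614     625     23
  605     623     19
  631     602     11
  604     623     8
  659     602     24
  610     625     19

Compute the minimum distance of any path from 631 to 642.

Settle nodes by increasing distance from 631:
631: 0
605: 3  (via 631)
602: 11  (via 631)
610: 14  (via 602)
621: 14  (via 631)
623: 16  (via 602)
604: 24  (via 623)
614: 28  (via 610)
659: 32  (via 604)
625: 33  (via 610)
642: 38  (via 659)
Shortest route: 631–602–623–604–659–642 = 38 m.

38 m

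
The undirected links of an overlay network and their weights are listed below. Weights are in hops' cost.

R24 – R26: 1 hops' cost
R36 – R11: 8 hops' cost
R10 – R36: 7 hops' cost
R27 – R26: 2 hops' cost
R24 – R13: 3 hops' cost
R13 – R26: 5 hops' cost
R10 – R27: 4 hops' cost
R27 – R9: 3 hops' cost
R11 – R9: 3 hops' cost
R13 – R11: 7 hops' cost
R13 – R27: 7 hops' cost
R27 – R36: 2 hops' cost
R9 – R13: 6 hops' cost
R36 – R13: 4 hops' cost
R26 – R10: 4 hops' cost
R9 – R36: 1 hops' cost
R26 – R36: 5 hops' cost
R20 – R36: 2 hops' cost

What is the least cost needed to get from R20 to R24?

Compare a few routes:
R20 → R36 → R13 → R24: 2+4+3 = 9
R20 → R36 → R26 → R24: 2+5+1 = 8
R20 → R36 → R27 → R26 → R24: 2+2+2+1 = 7
The minimum is 7 hops' cost via R20 → R36 → R27 → R26 → R24.

7 hops' cost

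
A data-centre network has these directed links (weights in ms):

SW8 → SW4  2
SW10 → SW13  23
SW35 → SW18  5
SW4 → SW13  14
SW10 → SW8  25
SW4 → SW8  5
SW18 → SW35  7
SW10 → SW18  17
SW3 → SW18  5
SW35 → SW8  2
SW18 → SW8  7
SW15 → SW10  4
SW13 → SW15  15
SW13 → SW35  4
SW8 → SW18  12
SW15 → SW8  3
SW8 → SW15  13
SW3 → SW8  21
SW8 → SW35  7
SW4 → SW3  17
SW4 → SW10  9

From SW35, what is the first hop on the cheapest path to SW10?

Compare a few routes:
SW35–SW8–SW4–SW10: 2+2+9 = 13
SW35–SW8–SW15–SW10: 2+13+4 = 19
The minimum is 13 ms via SW35–SW8–SW4–SW10.
So from SW35 the first move is to SW8.

SW8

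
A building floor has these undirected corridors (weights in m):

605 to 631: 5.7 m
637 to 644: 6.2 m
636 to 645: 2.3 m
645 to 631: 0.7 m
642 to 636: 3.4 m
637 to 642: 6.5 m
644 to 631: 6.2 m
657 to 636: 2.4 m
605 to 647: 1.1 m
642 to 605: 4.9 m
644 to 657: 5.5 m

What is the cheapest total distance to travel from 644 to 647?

Shortest distances from 644:
644: 0
657: 5.5  (via 644)
631: 6.2  (via 644)
637: 6.2  (via 644)
645: 6.9  (via 631)
636: 7.9  (via 657)
642: 11.3  (via 636)
605: 11.9  (via 631)
647: 13  (via 605)
Shortest route: 644–631–605–647 = 13 m.

13 m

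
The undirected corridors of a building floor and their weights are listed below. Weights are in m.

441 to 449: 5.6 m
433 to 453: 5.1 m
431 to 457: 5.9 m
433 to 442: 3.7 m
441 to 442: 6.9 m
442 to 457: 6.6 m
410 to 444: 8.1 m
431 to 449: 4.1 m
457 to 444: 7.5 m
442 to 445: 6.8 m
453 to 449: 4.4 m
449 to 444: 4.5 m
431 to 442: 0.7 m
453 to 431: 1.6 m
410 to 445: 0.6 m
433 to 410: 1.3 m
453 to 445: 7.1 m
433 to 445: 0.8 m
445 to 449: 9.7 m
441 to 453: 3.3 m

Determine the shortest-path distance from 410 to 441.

Shortest distances from 410:
410: 0
445: 0.6  (via 410)
433: 1.3  (via 410)
442: 5  (via 433)
431: 5.7  (via 442)
453: 6.4  (via 433)
444: 8.1  (via 410)
441: 9.7  (via 453)
Shortest route: 410–433–453–441 = 9.7 m.

9.7 m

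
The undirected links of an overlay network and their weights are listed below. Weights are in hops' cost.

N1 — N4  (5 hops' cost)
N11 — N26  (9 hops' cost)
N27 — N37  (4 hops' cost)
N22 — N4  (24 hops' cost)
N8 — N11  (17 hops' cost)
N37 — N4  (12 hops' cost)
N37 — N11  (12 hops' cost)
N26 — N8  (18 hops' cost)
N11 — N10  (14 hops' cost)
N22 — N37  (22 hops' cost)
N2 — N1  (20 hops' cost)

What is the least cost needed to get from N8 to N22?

51 hops' cost

Running Dijkstra from N8:
N8: 0
N11: 17  (via N8)
N26: 18  (via N8)
N37: 29  (via N11)
N10: 31  (via N11)
N27: 33  (via N37)
N4: 41  (via N37)
N1: 46  (via N4)
N22: 51  (via N37)
Shortest route: N8–N11–N37–N22 = 51 hops' cost.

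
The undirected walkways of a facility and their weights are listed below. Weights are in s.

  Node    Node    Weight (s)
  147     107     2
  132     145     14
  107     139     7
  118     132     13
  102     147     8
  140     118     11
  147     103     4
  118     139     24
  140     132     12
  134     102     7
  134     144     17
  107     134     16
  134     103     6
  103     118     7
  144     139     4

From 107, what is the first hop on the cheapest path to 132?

147

Enumerating some paths:
107 - 147 - 103 - 118 - 140 - 132: 2+4+7+11+12 = 36
107 - 134 - 103 - 118 - 132: 16+6+7+13 = 42
107 - 147 - 103 - 118 - 132: 2+4+7+13 = 26
The minimum is 26 s via 107 - 147 - 103 - 118 - 132.
So from 107 the first move is to 147.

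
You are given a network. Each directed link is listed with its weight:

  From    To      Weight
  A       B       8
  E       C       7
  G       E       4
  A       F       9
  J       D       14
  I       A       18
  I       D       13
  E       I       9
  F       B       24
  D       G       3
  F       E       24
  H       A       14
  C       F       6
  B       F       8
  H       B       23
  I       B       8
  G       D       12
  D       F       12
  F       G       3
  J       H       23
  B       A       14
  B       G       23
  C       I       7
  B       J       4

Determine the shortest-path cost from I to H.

35

Compare a few routes:
I–B–J–H: 8+4+23 = 35
I–A–B–J–H: 18+8+4+23 = 53
I–D–F–B–J–H: 13+12+24+4+23 = 76
Cheapest is I–B–J–H at 35.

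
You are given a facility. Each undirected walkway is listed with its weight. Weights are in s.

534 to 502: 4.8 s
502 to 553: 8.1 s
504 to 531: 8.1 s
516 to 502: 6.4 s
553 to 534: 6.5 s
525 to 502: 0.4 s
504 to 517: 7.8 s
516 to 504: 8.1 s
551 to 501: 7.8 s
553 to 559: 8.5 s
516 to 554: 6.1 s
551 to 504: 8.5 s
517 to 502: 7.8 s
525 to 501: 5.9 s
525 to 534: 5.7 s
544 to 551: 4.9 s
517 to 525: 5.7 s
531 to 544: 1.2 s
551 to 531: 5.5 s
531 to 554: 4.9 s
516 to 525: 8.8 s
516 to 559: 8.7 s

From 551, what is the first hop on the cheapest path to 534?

Enumerating some paths:
551–501–525–534: 7.8+5.9+5.7 = 19.4
551–501–525–502–534: 7.8+5.9+0.4+4.8 = 18.9
Cheapest is 551–501–525–502–534 at 18.9 s.
So from 551 the first move is to 501.

501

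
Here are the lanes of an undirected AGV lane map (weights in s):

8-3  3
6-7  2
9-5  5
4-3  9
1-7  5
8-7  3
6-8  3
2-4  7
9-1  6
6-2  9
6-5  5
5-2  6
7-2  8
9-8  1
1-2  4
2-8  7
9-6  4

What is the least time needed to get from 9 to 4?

13 s

Candidate routes:
9 - 8 - 2 - 4: 1+7+7 = 15
9 - 8 - 3 - 4: 1+3+9 = 13
The minimum is 13 s via 9 - 8 - 3 - 4.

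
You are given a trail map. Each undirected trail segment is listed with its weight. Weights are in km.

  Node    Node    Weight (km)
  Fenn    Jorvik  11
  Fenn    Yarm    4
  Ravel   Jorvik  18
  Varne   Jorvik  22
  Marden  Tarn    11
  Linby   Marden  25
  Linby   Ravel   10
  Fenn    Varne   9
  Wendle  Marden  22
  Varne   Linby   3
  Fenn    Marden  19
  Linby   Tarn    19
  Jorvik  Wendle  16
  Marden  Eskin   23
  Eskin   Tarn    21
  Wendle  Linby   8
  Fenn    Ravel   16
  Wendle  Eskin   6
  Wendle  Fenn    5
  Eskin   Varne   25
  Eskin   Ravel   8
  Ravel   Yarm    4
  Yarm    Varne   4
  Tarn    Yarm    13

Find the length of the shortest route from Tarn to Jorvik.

28 km

Settle nodes by increasing distance from Tarn:
Tarn: 0
Marden: 11  (via Tarn)
Yarm: 13  (via Tarn)
Fenn: 17  (via Yarm)
Varne: 17  (via Yarm)
Ravel: 17  (via Yarm)
Linby: 19  (via Tarn)
Eskin: 21  (via Tarn)
Wendle: 22  (via Fenn)
Jorvik: 28  (via Fenn)
Shortest route: Tarn–Yarm–Fenn–Jorvik = 28 km.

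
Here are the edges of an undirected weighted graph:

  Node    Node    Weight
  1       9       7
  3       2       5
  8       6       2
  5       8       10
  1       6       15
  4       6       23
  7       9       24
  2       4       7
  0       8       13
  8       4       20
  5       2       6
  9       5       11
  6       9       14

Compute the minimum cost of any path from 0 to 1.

30

Enumerating some paths:
0 - 8 - 6 - 9 - 1: 13+2+14+7 = 36
0 - 8 - 6 - 1: 13+2+15 = 30
Cheapest is 0 - 8 - 6 - 1 at 30.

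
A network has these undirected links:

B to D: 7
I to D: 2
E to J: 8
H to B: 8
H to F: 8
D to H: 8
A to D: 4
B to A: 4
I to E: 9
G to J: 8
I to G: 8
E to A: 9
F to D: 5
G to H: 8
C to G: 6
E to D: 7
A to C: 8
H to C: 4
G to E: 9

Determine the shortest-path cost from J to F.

20

Shortest distances from J:
J: 0
E: 8  (via J)
G: 8  (via J)
C: 14  (via G)
D: 15  (via E)
H: 16  (via G)
I: 16  (via G)
A: 17  (via E)
F: 20  (via D)
Shortest route: J → E → D → F = 20.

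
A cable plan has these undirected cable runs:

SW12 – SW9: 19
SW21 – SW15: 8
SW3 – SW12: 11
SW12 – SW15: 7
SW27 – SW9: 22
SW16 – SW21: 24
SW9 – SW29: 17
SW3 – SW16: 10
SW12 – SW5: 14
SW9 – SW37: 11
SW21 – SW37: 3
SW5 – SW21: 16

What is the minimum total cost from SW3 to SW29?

Enumerating some paths:
SW3 → SW12 → SW15 → SW21 → SW37 → SW9 → SW29: 11+7+8+3+11+17 = 57
SW3 → SW16 → SW21 → SW37 → SW9 → SW29: 10+24+3+11+17 = 65
SW3 → SW12 → SW9 → SW29: 11+19+17 = 47
SW3 → SW12 → SW5 → SW21 → SW37 → SW9 → SW29: 11+14+16+3+11+17 = 72
The minimum is 47 via SW3 → SW12 → SW9 → SW29.

47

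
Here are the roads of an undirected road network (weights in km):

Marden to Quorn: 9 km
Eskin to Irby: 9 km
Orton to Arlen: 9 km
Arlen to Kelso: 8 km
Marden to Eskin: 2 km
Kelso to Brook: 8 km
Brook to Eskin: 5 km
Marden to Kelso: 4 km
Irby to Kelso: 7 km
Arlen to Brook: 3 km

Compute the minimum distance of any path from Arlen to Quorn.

19 km

Compare a few routes:
Arlen - Brook - Eskin - Marden - Quorn: 3+5+2+9 = 19
Arlen - Kelso - Marden - Quorn: 8+4+9 = 21
Arlen - Brook - Kelso - Marden - Quorn: 3+8+4+9 = 24
Cheapest is Arlen - Brook - Eskin - Marden - Quorn at 19 km.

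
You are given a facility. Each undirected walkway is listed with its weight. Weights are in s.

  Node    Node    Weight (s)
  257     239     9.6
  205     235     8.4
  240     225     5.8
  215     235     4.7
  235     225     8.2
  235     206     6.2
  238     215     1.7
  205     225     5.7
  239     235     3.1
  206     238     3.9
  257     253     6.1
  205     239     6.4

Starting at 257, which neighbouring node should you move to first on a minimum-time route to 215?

Compare a few routes:
257 - 239 - 235 - 215: 9.6+3.1+4.7 = 17.4
257 - 239 - 235 - 206 - 238 - 215: 9.6+3.1+6.2+3.9+1.7 = 24.5
The minimum is 17.4 s via 257 - 239 - 235 - 215.
So from 257 the first move is to 239.

239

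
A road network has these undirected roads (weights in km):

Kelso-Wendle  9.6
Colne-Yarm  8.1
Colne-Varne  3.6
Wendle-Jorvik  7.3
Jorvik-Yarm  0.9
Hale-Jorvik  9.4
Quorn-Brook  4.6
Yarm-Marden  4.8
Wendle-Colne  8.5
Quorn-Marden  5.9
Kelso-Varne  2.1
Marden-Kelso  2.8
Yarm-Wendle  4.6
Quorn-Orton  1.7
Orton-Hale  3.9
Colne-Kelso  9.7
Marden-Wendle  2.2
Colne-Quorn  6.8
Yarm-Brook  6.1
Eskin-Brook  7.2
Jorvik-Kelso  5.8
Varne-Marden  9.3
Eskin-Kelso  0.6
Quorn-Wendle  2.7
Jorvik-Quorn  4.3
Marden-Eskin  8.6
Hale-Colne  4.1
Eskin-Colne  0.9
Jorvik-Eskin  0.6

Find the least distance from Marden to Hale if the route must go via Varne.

Shortest Marden→Varne: Marden → Kelso → Varne = 4.9
Best Varne to Hale: Varne → Colne → Hale costing 7.7
Total via Varne: 4.9 + 7.7 = 12.6 km.

12.6 km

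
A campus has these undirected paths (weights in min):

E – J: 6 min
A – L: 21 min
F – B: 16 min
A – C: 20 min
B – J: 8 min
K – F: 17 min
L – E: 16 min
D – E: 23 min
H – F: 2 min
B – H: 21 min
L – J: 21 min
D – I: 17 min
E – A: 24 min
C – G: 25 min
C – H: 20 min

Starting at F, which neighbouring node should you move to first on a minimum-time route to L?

B

Compare a few routes:
F → B → J → E → L: 16+8+6+16 = 46
F → H → B → J → L: 2+21+8+21 = 52
F → B → J → L: 16+8+21 = 45
The minimum is 45 min via F → B → J → L.
So from F the first move is to B.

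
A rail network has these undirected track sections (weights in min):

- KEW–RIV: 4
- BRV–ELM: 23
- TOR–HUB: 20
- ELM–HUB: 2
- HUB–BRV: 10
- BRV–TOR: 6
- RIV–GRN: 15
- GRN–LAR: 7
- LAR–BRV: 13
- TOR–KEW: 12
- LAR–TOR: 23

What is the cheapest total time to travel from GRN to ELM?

Running Dijkstra from GRN:
GRN: 0
LAR: 7  (via GRN)
RIV: 15  (via GRN)
KEW: 19  (via RIV)
BRV: 20  (via LAR)
TOR: 26  (via BRV)
HUB: 30  (via BRV)
ELM: 32  (via HUB)
Shortest route: GRN → LAR → BRV → HUB → ELM = 32 min.

32 min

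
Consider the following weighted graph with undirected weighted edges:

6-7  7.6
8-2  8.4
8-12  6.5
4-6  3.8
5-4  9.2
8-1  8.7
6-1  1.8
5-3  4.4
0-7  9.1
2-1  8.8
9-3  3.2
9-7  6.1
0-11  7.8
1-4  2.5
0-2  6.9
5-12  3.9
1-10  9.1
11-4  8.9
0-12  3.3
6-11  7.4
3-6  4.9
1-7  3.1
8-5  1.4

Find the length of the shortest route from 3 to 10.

Settle nodes by increasing distance from 3:
3: 0
9: 3.2  (via 3)
5: 4.4  (via 3)
6: 4.9  (via 3)
8: 5.8  (via 5)
1: 6.7  (via 6)
12: 8.3  (via 5)
4: 8.7  (via 6)
7: 9.3  (via 9)
0: 11.6  (via 12)
11: 12.3  (via 6)
2: 14.2  (via 8)
10: 15.8  (via 1)
Shortest route: 3 → 6 → 1 → 10 = 15.8.

15.8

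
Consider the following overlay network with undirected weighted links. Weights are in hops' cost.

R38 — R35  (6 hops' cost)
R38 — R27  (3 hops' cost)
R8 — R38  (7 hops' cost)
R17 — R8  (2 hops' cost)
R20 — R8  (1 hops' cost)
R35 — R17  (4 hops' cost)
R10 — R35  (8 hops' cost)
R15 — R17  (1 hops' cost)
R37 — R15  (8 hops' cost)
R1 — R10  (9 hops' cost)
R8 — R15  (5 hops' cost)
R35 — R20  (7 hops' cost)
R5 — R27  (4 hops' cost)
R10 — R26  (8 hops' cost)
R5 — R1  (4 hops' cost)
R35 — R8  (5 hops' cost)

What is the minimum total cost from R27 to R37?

Shortest distances from R27:
R27: 0
R38: 3  (via R27)
R5: 4  (via R27)
R1: 8  (via R5)
R35: 9  (via R38)
R8: 10  (via R38)
R20: 11  (via R8)
R17: 12  (via R8)
R15: 13  (via R17)
R10: 17  (via R1)
R37: 21  (via R15)
Shortest route: R27–R38–R8–R17–R15–R37 = 21 hops' cost.

21 hops' cost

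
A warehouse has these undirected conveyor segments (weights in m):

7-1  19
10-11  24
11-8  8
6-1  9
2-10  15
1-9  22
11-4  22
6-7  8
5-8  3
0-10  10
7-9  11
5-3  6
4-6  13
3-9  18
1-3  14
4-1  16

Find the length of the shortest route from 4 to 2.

Running Dijkstra from 4:
4: 0
6: 13  (via 4)
1: 16  (via 4)
7: 21  (via 6)
11: 22  (via 4)
3: 30  (via 1)
8: 30  (via 11)
9: 32  (via 7)
5: 33  (via 8)
10: 46  (via 11)
0: 56  (via 10)
2: 61  (via 10)
Shortest route: 4–11–10–2 = 61 m.

61 m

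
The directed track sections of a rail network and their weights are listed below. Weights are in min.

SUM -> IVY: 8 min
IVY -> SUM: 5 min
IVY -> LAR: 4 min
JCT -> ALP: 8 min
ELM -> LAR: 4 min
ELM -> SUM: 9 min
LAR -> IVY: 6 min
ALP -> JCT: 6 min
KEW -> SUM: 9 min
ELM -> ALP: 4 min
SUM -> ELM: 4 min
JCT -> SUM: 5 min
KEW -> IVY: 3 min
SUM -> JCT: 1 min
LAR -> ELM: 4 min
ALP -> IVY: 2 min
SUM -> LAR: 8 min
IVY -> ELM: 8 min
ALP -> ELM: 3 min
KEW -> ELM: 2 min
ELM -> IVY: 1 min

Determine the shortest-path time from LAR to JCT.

Candidate routes:
LAR - ELM - IVY - SUM - JCT: 4+1+5+1 = 11
LAR - IVY - SUM - JCT: 6+5+1 = 12
Cheapest is LAR - ELM - IVY - SUM - JCT at 11 min.

11 min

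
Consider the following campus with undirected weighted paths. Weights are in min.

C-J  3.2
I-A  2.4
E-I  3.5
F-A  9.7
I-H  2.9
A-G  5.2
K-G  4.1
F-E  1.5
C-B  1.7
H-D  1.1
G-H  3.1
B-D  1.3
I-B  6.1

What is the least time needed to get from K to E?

Running Dijkstra from K:
K: 0
G: 4.1  (via K)
H: 7.2  (via G)
D: 8.3  (via H)
A: 9.3  (via G)
B: 9.6  (via D)
I: 10.1  (via H)
C: 11.3  (via B)
E: 13.6  (via I)
Shortest route: K–G–H–I–E = 13.6 min.

13.6 min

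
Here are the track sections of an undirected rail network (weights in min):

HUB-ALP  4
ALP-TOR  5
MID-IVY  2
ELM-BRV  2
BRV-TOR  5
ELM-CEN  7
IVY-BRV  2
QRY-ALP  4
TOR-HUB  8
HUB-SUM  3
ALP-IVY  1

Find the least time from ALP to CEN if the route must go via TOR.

Shortest ALP→TOR: ALP–TOR = 5
Best TOR to CEN: TOR–BRV–ELM–CEN costing 14
Total via TOR: 5 + 14 = 19 min.

19 min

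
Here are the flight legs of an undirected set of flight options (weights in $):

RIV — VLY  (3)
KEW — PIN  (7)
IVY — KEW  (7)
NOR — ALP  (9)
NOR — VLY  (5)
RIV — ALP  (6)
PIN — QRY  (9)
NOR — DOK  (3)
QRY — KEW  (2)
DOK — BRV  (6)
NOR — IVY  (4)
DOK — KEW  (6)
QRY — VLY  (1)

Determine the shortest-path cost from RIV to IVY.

$12

Candidate routes:
RIV → VLY → QRY → KEW → DOK → NOR → IVY: 3+1+2+6+3+4 = 19
RIV → VLY → NOR → IVY: 3+5+4 = 12
RIV → VLY → QRY → KEW → IVY: 3+1+2+7 = 13
The minimum is $12 via RIV → VLY → NOR → IVY.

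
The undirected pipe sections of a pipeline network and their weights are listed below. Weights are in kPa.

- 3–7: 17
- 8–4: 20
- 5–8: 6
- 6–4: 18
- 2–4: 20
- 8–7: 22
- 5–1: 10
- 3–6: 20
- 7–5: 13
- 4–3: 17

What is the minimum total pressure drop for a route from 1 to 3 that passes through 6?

74 kPa

Best 1 to 6: 1–5–8–4–6 costing 54
Best 6 to 3: 6–3 costing 20
Total via 6: 54 + 20 = 74 kPa.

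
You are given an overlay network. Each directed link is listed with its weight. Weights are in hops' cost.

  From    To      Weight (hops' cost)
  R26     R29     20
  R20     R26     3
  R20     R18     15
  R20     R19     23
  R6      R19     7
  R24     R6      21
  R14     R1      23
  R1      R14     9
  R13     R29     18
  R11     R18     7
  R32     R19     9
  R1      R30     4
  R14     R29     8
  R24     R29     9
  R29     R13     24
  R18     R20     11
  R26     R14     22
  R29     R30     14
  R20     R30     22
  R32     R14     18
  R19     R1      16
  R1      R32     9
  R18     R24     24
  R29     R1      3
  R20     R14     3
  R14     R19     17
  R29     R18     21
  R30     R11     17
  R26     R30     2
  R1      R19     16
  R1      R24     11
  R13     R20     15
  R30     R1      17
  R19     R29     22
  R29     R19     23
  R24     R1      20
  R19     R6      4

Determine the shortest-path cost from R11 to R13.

Enumerating some paths:
R11 - R18 - R20 - R14 - R29 - R13: 7+11+3+8+24 = 53
R11 - R18 - R24 - R29 - R13: 7+24+9+24 = 64
Cheapest is R11 - R18 - R20 - R14 - R29 - R13 at 53 hops' cost.

53 hops' cost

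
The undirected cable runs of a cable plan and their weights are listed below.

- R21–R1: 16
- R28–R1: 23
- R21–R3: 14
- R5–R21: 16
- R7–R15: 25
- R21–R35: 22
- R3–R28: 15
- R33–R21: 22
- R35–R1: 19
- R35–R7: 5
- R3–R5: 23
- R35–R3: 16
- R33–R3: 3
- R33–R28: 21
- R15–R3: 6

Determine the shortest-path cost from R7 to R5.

43

Running Dijkstra from R7:
R7: 0
R35: 5  (via R7)
R3: 21  (via R35)
R33: 24  (via R3)
R1: 24  (via R35)
R15: 25  (via R7)
R21: 27  (via R35)
R28: 36  (via R3)
R5: 43  (via R21)
Shortest route: R7–R35–R21–R5 = 43.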